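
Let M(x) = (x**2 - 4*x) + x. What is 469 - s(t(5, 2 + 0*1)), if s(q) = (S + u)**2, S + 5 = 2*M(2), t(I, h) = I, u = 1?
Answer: 405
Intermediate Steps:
M(x) = x**2 - 3*x
S = -9 (S = -5 + 2*(2*(-3 + 2)) = -5 + 2*(2*(-1)) = -5 + 2*(-2) = -5 - 4 = -9)
s(q) = 64 (s(q) = (-9 + 1)**2 = (-8)**2 = 64)
469 - s(t(5, 2 + 0*1)) = 469 - 1*64 = 469 - 64 = 405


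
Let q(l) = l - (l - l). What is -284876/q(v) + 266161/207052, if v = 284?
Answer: -14727138957/14700692 ≈ -1001.8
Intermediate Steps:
q(l) = l (q(l) = l - 1*0 = l + 0 = l)
-284876/q(v) + 266161/207052 = -284876/284 + 266161/207052 = -284876*1/284 + 266161*(1/207052) = -71219/71 + 266161/207052 = -14727138957/14700692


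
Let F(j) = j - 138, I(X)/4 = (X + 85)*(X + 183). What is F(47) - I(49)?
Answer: -124443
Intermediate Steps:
I(X) = 4*(85 + X)*(183 + X) (I(X) = 4*((X + 85)*(X + 183)) = 4*((85 + X)*(183 + X)) = 4*(85 + X)*(183 + X))
F(j) = -138 + j
F(47) - I(49) = (-138 + 47) - (62220 + 4*49**2 + 1072*49) = -91 - (62220 + 4*2401 + 52528) = -91 - (62220 + 9604 + 52528) = -91 - 1*124352 = -91 - 124352 = -124443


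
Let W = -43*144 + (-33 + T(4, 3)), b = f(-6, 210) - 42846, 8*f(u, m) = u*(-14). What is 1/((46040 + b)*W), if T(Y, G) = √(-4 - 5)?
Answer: -2075/41392135551 - I/41392135551 ≈ -5.013e-8 - 2.4159e-11*I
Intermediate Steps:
f(u, m) = -7*u/4 (f(u, m) = (u*(-14))/8 = (-14*u)/8 = -7*u/4)
T(Y, G) = 3*I (T(Y, G) = √(-9) = 3*I)
b = -85671/2 (b = -7/4*(-6) - 42846 = 21/2 - 42846 = -85671/2 ≈ -42836.)
W = -6225 + 3*I (W = -43*144 + (-33 + 3*I) = -6192 + (-33 + 3*I) = -6225 + 3*I ≈ -6225.0 + 3.0*I)
1/((46040 + b)*W) = 1/((46040 - 85671/2)*(-6225 + 3*I)) = ((-6225 - 3*I)/38750634)/(6409/2) = 2*((-6225 - 3*I)/38750634)/6409 = (-6225 - 3*I)/124176406653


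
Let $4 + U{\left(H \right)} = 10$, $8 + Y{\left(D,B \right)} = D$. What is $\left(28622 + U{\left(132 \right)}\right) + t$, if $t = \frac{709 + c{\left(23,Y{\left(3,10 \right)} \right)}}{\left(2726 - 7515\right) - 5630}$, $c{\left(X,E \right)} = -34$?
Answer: $\frac{99424819}{3473} \approx 28628.0$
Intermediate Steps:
$Y{\left(D,B \right)} = -8 + D$
$U{\left(H \right)} = 6$ ($U{\left(H \right)} = -4 + 10 = 6$)
$t = - \frac{225}{3473}$ ($t = \frac{709 - 34}{\left(2726 - 7515\right) - 5630} = \frac{675}{\left(2726 - 7515\right) - 5630} = \frac{675}{-4789 - 5630} = \frac{675}{-10419} = 675 \left(- \frac{1}{10419}\right) = - \frac{225}{3473} \approx -0.064785$)
$\left(28622 + U{\left(132 \right)}\right) + t = \left(28622 + 6\right) - \frac{225}{3473} = 28628 - \frac{225}{3473} = \frac{99424819}{3473}$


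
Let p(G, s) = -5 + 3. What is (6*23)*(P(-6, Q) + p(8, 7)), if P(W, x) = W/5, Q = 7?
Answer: -2208/5 ≈ -441.60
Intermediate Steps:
p(G, s) = -2
P(W, x) = W/5 (P(W, x) = W*(⅕) = W/5)
(6*23)*(P(-6, Q) + p(8, 7)) = (6*23)*((⅕)*(-6) - 2) = 138*(-6/5 - 2) = 138*(-16/5) = -2208/5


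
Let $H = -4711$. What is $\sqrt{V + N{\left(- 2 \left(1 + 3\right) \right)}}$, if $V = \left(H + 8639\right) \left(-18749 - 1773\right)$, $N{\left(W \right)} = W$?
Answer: $2 i \sqrt{20152606} \approx 8978.3 i$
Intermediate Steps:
$V = -80610416$ ($V = \left(-4711 + 8639\right) \left(-18749 - 1773\right) = 3928 \left(-20522\right) = -80610416$)
$\sqrt{V + N{\left(- 2 \left(1 + 3\right) \right)}} = \sqrt{-80610416 - 2 \left(1 + 3\right)} = \sqrt{-80610416 - 8} = \sqrt{-80610424} = 2 i \sqrt{20152606}$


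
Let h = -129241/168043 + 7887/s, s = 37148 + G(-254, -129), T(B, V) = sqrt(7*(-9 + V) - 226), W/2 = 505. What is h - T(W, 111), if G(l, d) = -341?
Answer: -1143872782/2061719567 - 2*sqrt(122) ≈ -22.646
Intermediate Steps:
W = 1010 (W = 2*505 = 1010)
T(B, V) = sqrt(-289 + 7*V) (T(B, V) = sqrt((-63 + 7*V) - 226) = sqrt(-289 + 7*V))
s = 36807 (s = 37148 - 341 = 36807)
h = -1143872782/2061719567 (h = -129241/168043 + 7887/36807 = -129241*1/168043 + 7887*(1/36807) = -129241/168043 + 2629/12269 = -1143872782/2061719567 ≈ -0.55482)
h - T(W, 111) = -1143872782/2061719567 - sqrt(-289 + 7*111) = -1143872782/2061719567 - sqrt(-289 + 777) = -1143872782/2061719567 - sqrt(488) = -1143872782/2061719567 - 2*sqrt(122)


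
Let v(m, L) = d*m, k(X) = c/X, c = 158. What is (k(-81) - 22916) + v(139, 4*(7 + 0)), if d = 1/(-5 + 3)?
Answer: -3723967/162 ≈ -22987.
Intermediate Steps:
d = -½ (d = 1/(-2) = -½ ≈ -0.50000)
k(X) = 158/X
v(m, L) = -m/2
(k(-81) - 22916) + v(139, 4*(7 + 0)) = (158/(-81) - 22916) - ½*139 = (158*(-1/81) - 22916) - 139/2 = (-158/81 - 22916) - 139/2 = -1856354/81 - 139/2 = -3723967/162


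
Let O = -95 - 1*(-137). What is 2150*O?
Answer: 90300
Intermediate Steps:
O = 42 (O = -95 + 137 = 42)
2150*O = 2150*42 = 90300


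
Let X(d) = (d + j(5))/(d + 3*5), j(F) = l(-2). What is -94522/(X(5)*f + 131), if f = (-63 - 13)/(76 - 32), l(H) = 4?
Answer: -20794840/28649 ≈ -725.85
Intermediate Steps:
j(F) = 4
f = -19/11 (f = -76/44 = -76*1/44 = -19/11 ≈ -1.7273)
X(d) = (4 + d)/(15 + d) (X(d) = (d + 4)/(d + 3*5) = (4 + d)/(d + 15) = (4 + d)/(15 + d))
-94522/(X(5)*f + 131) = -94522/(((4 + 5)/(15 + 5))*(-19/11) + 131) = -94522/((9/20)*(-19/11) + 131) = -94522/(-171/220 + 131) = -94522/28649/220 = -94522*220/28649 = -20794840/28649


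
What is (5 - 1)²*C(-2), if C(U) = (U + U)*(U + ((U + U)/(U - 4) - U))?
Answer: -128/3 ≈ -42.667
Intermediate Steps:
C(U) = 4*U²/(-4 + U) (C(U) = (2*U)*(U + ((2*U)/(-4 + U) - U)) = (2*U)*(U + (2*U/(-4 + U) - U)) = (2*U)*(U + (-U + 2*U/(-4 + U))) = (2*U)*(2*U/(-4 + U)) = 4*U²/(-4 + U))
(5 - 1)²*C(-2) = (5 - 1)²*(4*(-2)²/(-4 - 2)) = 4²*(4*4/(-6)) = 16*(4*4*(-⅙)) = 16*(-8/3) = -128/3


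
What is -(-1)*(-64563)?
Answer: -64563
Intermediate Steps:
-(-1)*(-64563) = -1*64563 = -64563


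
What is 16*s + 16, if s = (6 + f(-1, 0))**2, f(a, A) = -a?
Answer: 800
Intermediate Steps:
s = 49 (s = (6 - 1*(-1))**2 = (6 + 1)**2 = 7**2 = 49)
16*s + 16 = 16*49 + 16 = 784 + 16 = 800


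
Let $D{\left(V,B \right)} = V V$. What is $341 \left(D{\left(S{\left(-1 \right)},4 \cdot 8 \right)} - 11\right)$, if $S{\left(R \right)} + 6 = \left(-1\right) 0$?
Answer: $8525$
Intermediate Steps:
$S{\left(R \right)} = -6$ ($S{\left(R \right)} = -6 - 0 = -6 + 0 = -6$)
$D{\left(V,B \right)} = V^{2}$
$341 \left(D{\left(S{\left(-1 \right)},4 \cdot 8 \right)} - 11\right) = 341 \left(\left(-6\right)^{2} - 11\right) = 341 \left(36 - 11\right) = 341 \cdot 25 = 8525$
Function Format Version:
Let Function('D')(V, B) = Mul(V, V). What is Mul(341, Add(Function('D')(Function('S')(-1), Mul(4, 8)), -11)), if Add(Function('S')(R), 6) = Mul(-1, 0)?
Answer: 8525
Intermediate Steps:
Function('S')(R) = -6 (Function('S')(R) = Add(-6, Mul(-1, 0)) = Add(-6, 0) = -6)
Function('D')(V, B) = Pow(V, 2)
Mul(341, Add(Function('D')(Function('S')(-1), Mul(4, 8)), -11)) = Mul(341, Add(Pow(-6, 2), -11)) = Mul(341, Add(36, -11)) = Mul(341, 25) = 8525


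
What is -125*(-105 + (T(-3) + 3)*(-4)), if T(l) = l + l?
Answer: 11625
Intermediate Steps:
T(l) = 2*l
-125*(-105 + (T(-3) + 3)*(-4)) = -125*(-105 + (2*(-3) + 3)*(-4)) = -125*(-105 + (-6 + 3)*(-4)) = -125*(-105 - 3*(-4)) = -125*(-105 + 12) = -125*(-93) = 11625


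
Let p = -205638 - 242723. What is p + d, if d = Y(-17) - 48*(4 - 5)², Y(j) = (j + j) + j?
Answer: -448460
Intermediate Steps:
p = -448361
Y(j) = 3*j (Y(j) = 2*j + j = 3*j)
d = -99 (d = 3*(-17) - 48*(4 - 5)² = -51 - 48*(-1)² = -51 - 48*1 = -51 - 48 = -99)
p + d = -448361 - 99 = -448460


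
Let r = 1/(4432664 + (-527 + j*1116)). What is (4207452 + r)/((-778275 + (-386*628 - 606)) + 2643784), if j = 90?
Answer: 3814120032761/1470816703923 ≈ 2.5932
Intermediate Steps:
r = 1/4532577 (r = 1/(4432664 + (-527 + 90*1116)) = 1/(4432664 + (-527 + 100440)) = 1/(4432664 + 99913) = 1/4532577 ≈ 2.2062e-7)
(4207452 + r)/((-778275 + (-386*628 - 606)) + 2643784) = (4207452 + 1/4532577)/((-778275 + (-386*628 - 606)) + 2643784) = 19070600163805/(4532577*((-778275 + (-242408 - 606)) + 2643784)) = 19070600163805/(4532577*((-778275 - 243014) + 2643784)) = 19070600163805/(4532577*(-1021289 + 2643784)) = (19070600163805/4532577)/1622495 = (19070600163805/4532577)*(1/1622495) = 3814120032761/1470816703923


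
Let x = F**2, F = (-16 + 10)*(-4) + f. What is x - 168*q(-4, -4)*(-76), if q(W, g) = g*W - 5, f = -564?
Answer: 432048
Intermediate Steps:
q(W, g) = -5 + W*g (q(W, g) = W*g - 5 = -5 + W*g)
F = -540 (F = (-16 + 10)*(-4) - 564 = -6*(-4) - 564 = 24 - 564 = -540)
x = 291600 (x = (-540)**2 = 291600)
x - 168*q(-4, -4)*(-76) = 291600 - 168*(-5 - 4*(-4))*(-76) = 291600 - 168*(-5 + 16)*(-76) = 291600 - 168*11*(-76) = 291600 - 168*(-836) = 291600 - 1*(-140448) = 291600 + 140448 = 432048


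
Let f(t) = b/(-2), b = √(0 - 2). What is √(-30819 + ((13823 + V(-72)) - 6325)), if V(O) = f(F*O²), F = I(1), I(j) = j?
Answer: √(-93284 - 2*I*√2)/2 ≈ 0.0023152 - 152.71*I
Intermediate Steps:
F = 1
b = I*√2 (b = √(-2) = I*√2 ≈ 1.4142*I)
f(t) = -I*√2/2 (f(t) = (I*√2)/(-2) = (I*√2)*(-½) = -I*√2/2)
V(O) = -I*√2/2
√(-30819 + ((13823 + V(-72)) - 6325)) = √(-30819 + ((13823 - I*√2/2) - 6325)) = √(-30819 + (7498 - I*√2/2)) = √(-23321 - I*√2/2)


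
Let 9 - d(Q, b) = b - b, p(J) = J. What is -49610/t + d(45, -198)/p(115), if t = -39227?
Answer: 6058193/4511105 ≈ 1.3430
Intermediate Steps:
d(Q, b) = 9 (d(Q, b) = 9 - (b - b) = 9 - 1*0 = 9 + 0 = 9)
-49610/t + d(45, -198)/p(115) = -49610/(-39227) + 9/115 = -49610*(-1/39227) + 9*(1/115) = 49610/39227 + 9/115 = 6058193/4511105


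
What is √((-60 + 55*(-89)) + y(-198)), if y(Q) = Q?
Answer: I*√5153 ≈ 71.784*I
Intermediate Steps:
√((-60 + 55*(-89)) + y(-198)) = √((-60 + 55*(-89)) - 198) = √((-60 - 4895) - 198) = √(-4955 - 198) = √(-5153) = I*√5153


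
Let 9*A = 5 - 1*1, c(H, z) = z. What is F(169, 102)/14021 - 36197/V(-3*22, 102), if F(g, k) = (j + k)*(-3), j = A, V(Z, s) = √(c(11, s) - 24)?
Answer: -922/42063 - 36197*√78/78 ≈ -4098.5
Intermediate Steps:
A = 4/9 (A = (5 - 1*1)/9 = (5 - 1)/9 = (⅑)*4 = 4/9 ≈ 0.44444)
V(Z, s) = √(-24 + s) (V(Z, s) = √(s - 24) = √(-24 + s))
j = 4/9 ≈ 0.44444
F(g, k) = -4/3 - 3*k (F(g, k) = (4/9 + k)*(-3) = -4/3 - 3*k)
F(169, 102)/14021 - 36197/V(-3*22, 102) = (-4/3 - 3*102)/14021 - 36197/√(-24 + 102) = (-4/3 - 306)*(1/14021) - 36197*√78/78 = -922/3*1/14021 - 36197*√78/78 = -922/42063 - 36197*√78/78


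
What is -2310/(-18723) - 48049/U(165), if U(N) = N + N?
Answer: -299619709/2059530 ≈ -145.48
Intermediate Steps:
U(N) = 2*N
-2310/(-18723) - 48049/U(165) = -2310/(-18723) - 48049/(2*165) = -2310*(-1/18723) - 48049/330 = 770/6241 - 48049*1/330 = 770/6241 - 48049/330 = -299619709/2059530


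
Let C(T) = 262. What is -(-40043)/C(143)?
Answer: 40043/262 ≈ 152.84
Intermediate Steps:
-(-40043)/C(143) = -(-40043)/262 = -1*(-40043/262) = 40043/262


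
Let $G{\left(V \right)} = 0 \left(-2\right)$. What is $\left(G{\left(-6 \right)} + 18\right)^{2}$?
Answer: $324$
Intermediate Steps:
$G{\left(V \right)} = 0$
$\left(G{\left(-6 \right)} + 18\right)^{2} = \left(0 + 18\right)^{2} = 18^{2} = 324$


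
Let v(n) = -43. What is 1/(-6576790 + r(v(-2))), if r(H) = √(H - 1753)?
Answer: -3288395/21627083352948 - I*√449/21627083352948 ≈ -1.5205e-7 - 9.7977e-13*I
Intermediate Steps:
r(H) = √(-1753 + H)
1/(-6576790 + r(v(-2))) = 1/(-6576790 + √(-1753 - 43)) = 1/(-6576790 + √(-1796)) = 1/(-6576790 + 2*I*√449)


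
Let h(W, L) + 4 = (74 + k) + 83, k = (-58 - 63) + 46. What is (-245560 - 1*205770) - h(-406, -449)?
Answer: -451408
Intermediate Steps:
k = -75 (k = -121 + 46 = -75)
h(W, L) = 78 (h(W, L) = -4 + ((74 - 75) + 83) = -4 + (-1 + 83) = -4 + 82 = 78)
(-245560 - 1*205770) - h(-406, -449) = (-245560 - 1*205770) - 1*78 = (-245560 - 205770) - 78 = -451330 - 78 = -451408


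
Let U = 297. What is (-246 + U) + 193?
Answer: 244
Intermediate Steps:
(-246 + U) + 193 = (-246 + 297) + 193 = 51 + 193 = 244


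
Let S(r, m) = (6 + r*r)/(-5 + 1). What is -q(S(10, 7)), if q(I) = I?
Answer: 53/2 ≈ 26.500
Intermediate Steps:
S(r, m) = -3/2 - r²/4 (S(r, m) = (6 + r²)/(-4) = (6 + r²)*(-¼) = -3/2 - r²/4)
-q(S(10, 7)) = -(-3/2 - ¼*10²) = -(-3/2 - ¼*100) = -(-3/2 - 25) = -1*(-53/2) = 53/2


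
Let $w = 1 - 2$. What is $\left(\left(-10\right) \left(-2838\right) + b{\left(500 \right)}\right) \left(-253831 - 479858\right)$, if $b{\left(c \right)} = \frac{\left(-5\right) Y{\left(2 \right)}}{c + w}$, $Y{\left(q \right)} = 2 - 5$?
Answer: $- \frac{10390235821515}{499} \approx -2.0822 \cdot 10^{10}$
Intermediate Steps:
$w = -1$ ($w = 1 - 2 = -1$)
$Y{\left(q \right)} = -3$ ($Y{\left(q \right)} = 2 - 5 = -3$)
$b{\left(c \right)} = \frac{15}{-1 + c}$ ($b{\left(c \right)} = \frac{\left(-5\right) \left(-3\right)}{c - 1} = \frac{15}{-1 + c}$)
$\left(\left(-10\right) \left(-2838\right) + b{\left(500 \right)}\right) \left(-253831 - 479858\right) = \left(\left(-10\right) \left(-2838\right) + \frac{15}{-1 + 500}\right) \left(-253831 - 479858\right) = \left(28380 + \frac{15}{499}\right) \left(-733689\right) = \frac{14161635}{499} \left(-733689\right) = - \frac{10390235821515}{499}$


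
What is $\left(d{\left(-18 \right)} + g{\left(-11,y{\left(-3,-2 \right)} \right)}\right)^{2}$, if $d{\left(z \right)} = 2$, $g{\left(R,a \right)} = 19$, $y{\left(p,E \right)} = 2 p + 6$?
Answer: $441$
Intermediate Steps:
$y{\left(p,E \right)} = 6 + 2 p$
$\left(d{\left(-18 \right)} + g{\left(-11,y{\left(-3,-2 \right)} \right)}\right)^{2} = \left(2 + 19\right)^{2} = 21^{2} = 441$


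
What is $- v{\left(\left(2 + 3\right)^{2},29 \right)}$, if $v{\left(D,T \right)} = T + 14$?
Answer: $-43$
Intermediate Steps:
$v{\left(D,T \right)} = 14 + T$
$- v{\left(\left(2 + 3\right)^{2},29 \right)} = - (14 + 29) = \left(-1\right) 43 = -43$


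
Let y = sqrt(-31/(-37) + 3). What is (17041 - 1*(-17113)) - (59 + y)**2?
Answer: 1134759/37 - 118*sqrt(5254)/37 ≈ 30438.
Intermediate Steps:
y = sqrt(5254)/37 (y = sqrt(-31*(-1/37) + 3) = sqrt(31/37 + 3) = sqrt(142/37) = sqrt(5254)/37 ≈ 1.9590)
(17041 - 1*(-17113)) - (59 + y)**2 = (17041 - 1*(-17113)) - (59 + sqrt(5254)/37)**2 = (17041 + 17113) - (59 + sqrt(5254)/37)**2 = 34154 - (59 + sqrt(5254)/37)**2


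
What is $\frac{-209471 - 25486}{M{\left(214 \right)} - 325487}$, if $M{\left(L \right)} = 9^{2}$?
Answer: $\frac{234957}{325406} \approx 0.72204$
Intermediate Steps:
$M{\left(L \right)} = 81$
$\frac{-209471 - 25486}{M{\left(214 \right)} - 325487} = \frac{-209471 - 25486}{81 - 325487} = - \frac{234957}{-325406} = \left(-234957\right) \left(- \frac{1}{325406}\right) = \frac{234957}{325406}$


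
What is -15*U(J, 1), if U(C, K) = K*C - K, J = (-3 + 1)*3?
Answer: 105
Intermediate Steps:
J = -6 (J = -2*3 = -6)
U(C, K) = -K + C*K (U(C, K) = C*K - K = -K + C*K)
-15*U(J, 1) = -15*(-1 - 6) = -15*(-7) = 105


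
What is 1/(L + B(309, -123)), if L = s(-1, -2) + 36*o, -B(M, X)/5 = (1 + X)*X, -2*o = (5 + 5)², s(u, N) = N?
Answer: -1/76832 ≈ -1.3015e-5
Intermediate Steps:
o = -50 (o = -(5 + 5)²/2 = -½*10² = -½*100 = -50)
B(M, X) = -5*X*(1 + X) (B(M, X) = -5*(1 + X)*X = -5*X*(1 + X))
L = -1802 (L = -2 + 36*(-50) = -2 - 1800 = -1802)
1/(L + B(309, -123)) = 1/(-1802 - 5*(-123)*(1 - 123)) = 1/(-1802 - 5*(-123)*(-122)) = 1/(-1802 - 75030) = 1/(-76832) = -1/76832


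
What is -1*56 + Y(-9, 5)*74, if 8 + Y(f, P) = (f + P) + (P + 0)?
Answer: -574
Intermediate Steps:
Y(f, P) = -8 + f + 2*P (Y(f, P) = -8 + ((f + P) + (P + 0)) = -8 + ((P + f) + P) = -8 + (f + 2*P) = -8 + f + 2*P)
-1*56 + Y(-9, 5)*74 = -1*56 + (-8 - 9 + 2*5)*74 = -56 + (-8 - 9 + 10)*74 = -56 - 7*74 = -56 - 518 = -574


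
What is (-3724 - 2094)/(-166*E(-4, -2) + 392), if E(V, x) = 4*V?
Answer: -2909/1524 ≈ -1.9088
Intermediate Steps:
(-3724 - 2094)/(-166*E(-4, -2) + 392) = (-3724 - 2094)/(-664*(-4) + 392) = -5818/(-166*(-16) + 392) = -5818/(2656 + 392) = -5818/3048 = -5818*1/3048 = -2909/1524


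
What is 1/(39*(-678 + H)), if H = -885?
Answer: -1/60957 ≈ -1.6405e-5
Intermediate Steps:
1/(39*(-678 + H)) = 1/(39*(-678 - 885)) = 1/(39*(-1563)) = 1/(-60957) = -1/60957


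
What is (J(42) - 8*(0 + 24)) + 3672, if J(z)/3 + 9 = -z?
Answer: 3327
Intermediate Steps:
J(z) = -27 - 3*z (J(z) = -27 + 3*(-z) = -27 - 3*z)
(J(42) - 8*(0 + 24)) + 3672 = ((-27 - 3*42) - 8*(0 + 24)) + 3672 = ((-27 - 126) - 8*24) + 3672 = (-153 - 1*192) + 3672 = (-153 - 192) + 3672 = -345 + 3672 = 3327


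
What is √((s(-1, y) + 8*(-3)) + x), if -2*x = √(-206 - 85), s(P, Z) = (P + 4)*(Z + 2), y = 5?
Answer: √(-12 - 2*I*√291)/2 ≈ 1.738 - 2.4537*I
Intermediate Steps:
s(P, Z) = (2 + Z)*(4 + P) (s(P, Z) = (4 + P)*(2 + Z) = (2 + Z)*(4 + P))
x = -I*√291/2 (x = -√(-206 - 85)/2 = -I*√291/2 ≈ -8.5294*I)
√((s(-1, y) + 8*(-3)) + x) = √(((8 + 2*(-1) + 4*5 - 1*5) + 8*(-3)) - I*√291/2) = √(((8 - 2 + 20 - 5) - 24) - I*√291/2) = √((21 - 24) - I*√291/2) = √(-3 - I*√291/2)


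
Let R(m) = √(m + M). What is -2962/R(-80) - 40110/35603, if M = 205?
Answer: -40110/35603 - 2962*√5/25 ≈ -266.06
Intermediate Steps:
R(m) = √(205 + m) (R(m) = √(m + 205) = √(205 + m))
-2962/R(-80) - 40110/35603 = -2962/√(205 - 80) - 40110/35603 = -2962*√5/25 - 40110*1/35603 = -2962*√5/25 - 40110/35603 = -40110/35603 - 2962*√5/25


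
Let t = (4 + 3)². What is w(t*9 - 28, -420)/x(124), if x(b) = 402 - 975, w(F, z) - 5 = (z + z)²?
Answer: -705605/573 ≈ -1231.4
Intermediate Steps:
t = 49 (t = 7² = 49)
w(F, z) = 5 + 4*z² (w(F, z) = 5 + (z + z)² = 5 + (2*z)² = 5 + 4*z²)
x(b) = -573
w(t*9 - 28, -420)/x(124) = (5 + 4*(-420)²)/(-573) = (5 + 4*176400)*(-1/573) = (5 + 705600)*(-1/573) = 705605*(-1/573) = -705605/573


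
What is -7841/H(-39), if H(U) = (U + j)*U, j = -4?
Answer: -7841/1677 ≈ -4.6756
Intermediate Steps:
H(U) = U*(-4 + U) (H(U) = (U - 4)*U = (-4 + U)*U = U*(-4 + U))
-7841/H(-39) = -7841*(-1/(39*(-4 - 39))) = -7841/((-39*(-43))) = -7841/1677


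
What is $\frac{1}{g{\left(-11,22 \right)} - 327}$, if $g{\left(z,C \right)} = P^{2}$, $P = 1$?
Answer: $- \frac{1}{326} \approx -0.0030675$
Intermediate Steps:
$g{\left(z,C \right)} = 1$ ($g{\left(z,C \right)} = 1^{2} = 1$)
$\frac{1}{g{\left(-11,22 \right)} - 327} = \frac{1}{1 - 327} = \frac{1}{-326} = - \frac{1}{326}$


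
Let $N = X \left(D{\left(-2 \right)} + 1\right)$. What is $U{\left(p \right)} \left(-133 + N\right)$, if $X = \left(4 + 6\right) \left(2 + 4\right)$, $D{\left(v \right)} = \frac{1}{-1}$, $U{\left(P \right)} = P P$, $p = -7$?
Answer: $-6517$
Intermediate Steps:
$U{\left(P \right)} = P^{2}$
$D{\left(v \right)} = -1$
$X = 60$ ($X = 10 \cdot 6 = 60$)
$N = 0$ ($N = 60 \left(-1 + 1\right) = 60 \cdot 0 = 0$)
$U{\left(p \right)} \left(-133 + N\right) = \left(-7\right)^{2} \left(-133 + 0\right) = 49 \left(-133\right) = -6517$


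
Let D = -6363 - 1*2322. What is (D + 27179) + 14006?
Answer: 32500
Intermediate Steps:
D = -8685 (D = -6363 - 2322 = -8685)
(D + 27179) + 14006 = (-8685 + 27179) + 14006 = 18494 + 14006 = 32500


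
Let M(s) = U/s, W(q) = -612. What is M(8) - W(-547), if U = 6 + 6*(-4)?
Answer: 2439/4 ≈ 609.75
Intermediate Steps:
U = -18 (U = 6 - 24 = -18)
M(s) = -18/s
M(8) - W(-547) = -18/8 - 1*(-612) = -18*⅛ + 612 = -9/4 + 612 = 2439/4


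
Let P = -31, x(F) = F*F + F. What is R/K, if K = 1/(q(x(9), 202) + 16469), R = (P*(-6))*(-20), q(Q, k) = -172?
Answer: -60624840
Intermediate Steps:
x(F) = F + F² (x(F) = F² + F = F + F²)
R = -3720 (R = -31*(-6)*(-20) = 186*(-20) = -3720)
K = 1/16297 (K = 1/(-172 + 16469) = 1/16297 ≈ 6.1361e-5)
R/K = -3720/1/16297 = -3720*16297 = -60624840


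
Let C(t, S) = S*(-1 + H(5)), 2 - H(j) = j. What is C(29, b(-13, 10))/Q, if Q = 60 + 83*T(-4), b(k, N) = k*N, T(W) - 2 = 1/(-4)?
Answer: 2080/821 ≈ 2.5335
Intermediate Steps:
H(j) = 2 - j
T(W) = 7/4 (T(W) = 2 + 1/(-4) = 2 - ¼ = 7/4)
b(k, N) = N*k
C(t, S) = -4*S (C(t, S) = S*(-1 + (2 - 1*5)) = S*(-1 + (2 - 5)) = S*(-1 - 3) = S*(-4) = -4*S)
Q = 821/4 (Q = 60 + 83*(7/4) = 60 + 581/4 = 821/4 ≈ 205.25)
C(29, b(-13, 10))/Q = (-40*(-13))/(821/4) = -4*(-130)*(4/821) = 520*(4/821) = 2080/821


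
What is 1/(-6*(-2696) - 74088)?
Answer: -1/57912 ≈ -1.7268e-5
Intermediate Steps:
1/(-6*(-2696) - 74088) = 1/(16176 - 74088) = 1/(-57912) = -1/57912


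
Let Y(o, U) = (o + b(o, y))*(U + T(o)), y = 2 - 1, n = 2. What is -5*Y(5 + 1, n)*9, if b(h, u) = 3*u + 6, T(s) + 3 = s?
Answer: -3375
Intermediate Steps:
T(s) = -3 + s
y = 1
b(h, u) = 6 + 3*u
Y(o, U) = (9 + o)*(-3 + U + o) (Y(o, U) = (o + (6 + 3*1))*(U + (-3 + o)) = (o + (6 + 3))*(-3 + U + o) = (o + 9)*(-3 + U + o) = (9 + o)*(-3 + U + o))
-5*Y(5 + 1, n)*9 = -5*(-27 + (5 + 1)**2 + 6*(5 + 1) + 9*2 + 2*(5 + 1))*9 = -5*(-27 + 6**2 + 6*6 + 18 + 2*6)*9 = -5*(-27 + 36 + 36 + 18 + 12)*9 = -5*75*9 = -375*9 = -3375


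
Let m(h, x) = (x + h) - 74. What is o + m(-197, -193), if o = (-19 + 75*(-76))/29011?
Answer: -13466823/29011 ≈ -464.20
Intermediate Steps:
m(h, x) = -74 + h + x (m(h, x) = (h + x) - 74 = -74 + h + x)
o = -5719/29011 (o = (-19 - 5700)*(1/29011) = -5719*1/29011 = -5719/29011 ≈ -0.19713)
o + m(-197, -193) = -5719/29011 + (-74 - 197 - 193) = -5719/29011 - 464 = -13466823/29011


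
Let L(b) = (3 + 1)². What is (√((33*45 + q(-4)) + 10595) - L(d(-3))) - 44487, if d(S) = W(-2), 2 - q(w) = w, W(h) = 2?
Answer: -44503 + √12086 ≈ -44393.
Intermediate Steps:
q(w) = 2 - w
d(S) = 2
L(b) = 16 (L(b) = 4² = 16)
(√((33*45 + q(-4)) + 10595) - L(d(-3))) - 44487 = (√((33*45 + (2 - 1*(-4))) + 10595) - 1*16) - 44487 = (√((1485 + (2 + 4)) + 10595) - 16) - 44487 = (√((1485 + 6) + 10595) - 16) - 44487 = (√(1491 + 10595) - 16) - 44487 = (√12086 - 16) - 44487 = (-16 + √12086) - 44487 = -44503 + √12086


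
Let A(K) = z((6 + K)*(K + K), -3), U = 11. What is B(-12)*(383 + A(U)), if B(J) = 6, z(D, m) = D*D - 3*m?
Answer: 841608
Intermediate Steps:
z(D, m) = D² - 3*m
A(K) = 9 + 4*K²*(6 + K)² (A(K) = ((6 + K)*(K + K))² - 3*(-3) = ((6 + K)*(2*K))² + 9 = (2*K*(6 + K))² + 9 = 4*K²*(6 + K)² + 9 = 9 + 4*K²*(6 + K)²)
B(-12)*(383 + A(U)) = 6*(383 + (9 + 4*11²*(6 + 11)²)) = 6*(383 + (9 + 4*121*17²)) = 6*(383 + (9 + 4*121*289)) = 6*(383 + (9 + 139876)) = 6*(383 + 139885) = 6*140268 = 841608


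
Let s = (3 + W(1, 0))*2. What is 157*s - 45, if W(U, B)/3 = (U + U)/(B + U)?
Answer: 2781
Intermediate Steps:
W(U, B) = 6*U/(B + U) (W(U, B) = 3*((U + U)/(B + U)) = 3*((2*U)/(B + U)) = 3*(2*U/(B + U)) = 6*U/(B + U))
s = 18 (s = (3 + 6*1/(0 + 1))*2 = (3 + 6*1/1)*2 = (3 + 6*1*1)*2 = (3 + 6)*2 = 9*2 = 18)
157*s - 45 = 157*18 - 45 = 2826 - 45 = 2781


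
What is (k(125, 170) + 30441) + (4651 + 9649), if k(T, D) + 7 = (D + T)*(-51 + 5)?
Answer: 31164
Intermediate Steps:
k(T, D) = -7 - 46*D - 46*T (k(T, D) = -7 + (D + T)*(-51 + 5) = -7 + (D + T)*(-46) = -7 + (-46*D - 46*T) = -7 - 46*D - 46*T)
(k(125, 170) + 30441) + (4651 + 9649) = ((-7 - 46*170 - 46*125) + 30441) + (4651 + 9649) = ((-7 - 7820 - 5750) + 30441) + 14300 = (-13577 + 30441) + 14300 = 16864 + 14300 = 31164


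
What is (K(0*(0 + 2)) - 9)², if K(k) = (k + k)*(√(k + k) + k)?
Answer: 81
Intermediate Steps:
K(k) = 2*k*(k + √2*√k) (K(k) = (2*k)*(√(2*k) + k) = (2*k)*(√2*√k + k) = (2*k)*(k + √2*√k) = 2*k*(k + √2*√k))
(K(0*(0 + 2)) - 9)² = ((2*(0*(0 + 2))² + 2*√2*(0*(0 + 2))^(3/2)) - 9)² = ((2*(0*2)² + 2*√2*(0*2)^(3/2)) - 9)² = ((2*0² + 2*√2*0^(3/2)) - 9)² = ((2*0 + 2*√2*0) - 9)² = ((0 + 0) - 9)² = (0 - 9)² = (-9)² = 81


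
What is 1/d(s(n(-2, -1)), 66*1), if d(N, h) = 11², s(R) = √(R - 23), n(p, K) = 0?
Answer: 1/121 ≈ 0.0082645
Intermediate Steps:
s(R) = √(-23 + R)
d(N, h) = 121
1/d(s(n(-2, -1)), 66*1) = 1/121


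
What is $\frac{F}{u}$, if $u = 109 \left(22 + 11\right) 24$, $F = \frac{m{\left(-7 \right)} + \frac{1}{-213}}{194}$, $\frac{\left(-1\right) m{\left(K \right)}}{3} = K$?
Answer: $\frac{559}{445905702} \approx 1.2536 \cdot 10^{-6}$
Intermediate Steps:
$m{\left(K \right)} = - 3 K$
$F = \frac{2236}{20661}$ ($F = \frac{\left(-3\right) \left(-7\right) + \frac{1}{-213}}{194} = \left(21 - \frac{1}{213}\right) \frac{1}{194} = \frac{4472}{213} \cdot \frac{1}{194} = \frac{2236}{20661} \approx 0.10822$)
$u = 86328$ ($u = 109 \cdot 33 \cdot 24 = 3597 \cdot 24 = 86328$)
$\frac{F}{u} = \frac{2236}{20661 \cdot 86328} = \frac{2236}{20661} \cdot \frac{1}{86328} = \frac{559}{445905702}$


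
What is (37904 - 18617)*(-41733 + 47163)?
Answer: 104728410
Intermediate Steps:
(37904 - 18617)*(-41733 + 47163) = 19287*5430 = 104728410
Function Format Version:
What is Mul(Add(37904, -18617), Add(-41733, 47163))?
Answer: 104728410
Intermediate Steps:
Mul(Add(37904, -18617), Add(-41733, 47163)) = Mul(19287, 5430) = 104728410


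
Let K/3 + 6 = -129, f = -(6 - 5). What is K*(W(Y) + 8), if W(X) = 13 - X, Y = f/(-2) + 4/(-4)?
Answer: -17415/2 ≈ -8707.5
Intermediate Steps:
f = -1 (f = -1*1 = -1)
Y = -½ (Y = -1/(-2) + 4/(-4) = -1*(-½) + 4*(-¼) = ½ - 1 = -½ ≈ -0.50000)
K = -405 (K = -18 + 3*(-129) = -18 - 387 = -405)
K*(W(Y) + 8) = -405*((13 - 1*(-½)) + 8) = -405*((13 + ½) + 8) = -405*(27/2 + 8) = -405*43/2 = -17415/2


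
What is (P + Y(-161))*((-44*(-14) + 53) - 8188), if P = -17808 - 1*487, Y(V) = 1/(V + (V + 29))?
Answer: 40305118284/293 ≈ 1.3756e+8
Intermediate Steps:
Y(V) = 1/(29 + 2*V) (Y(V) = 1/(V + (29 + V)) = 1/(29 + 2*V))
P = -18295 (P = -17808 - 487 = -18295)
(P + Y(-161))*((-44*(-14) + 53) - 8188) = (-18295 + 1/(29 + 2*(-161)))*((-44*(-14) + 53) - 8188) = (-18295 + 1/(29 - 322))*((616 + 53) - 8188) = (-18295 + 1/(-293))*(669 - 8188) = (-18295 - 1/293)*(-7519) = -5360436/293*(-7519) = 40305118284/293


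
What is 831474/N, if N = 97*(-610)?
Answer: -415737/29585 ≈ -14.052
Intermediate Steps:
N = -59170
831474/N = 831474/(-59170) = 831474*(-1/59170) = -415737/29585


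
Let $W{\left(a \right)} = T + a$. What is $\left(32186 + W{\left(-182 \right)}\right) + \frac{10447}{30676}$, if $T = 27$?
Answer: $\frac{982593403}{30676} \approx 32031.0$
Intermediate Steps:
$W{\left(a \right)} = 27 + a$
$\left(32186 + W{\left(-182 \right)}\right) + \frac{10447}{30676} = \left(32186 + \left(27 - 182\right)\right) + \frac{10447}{30676} = \left(32186 - 155\right) + 10447 \cdot \frac{1}{30676} = 32031 + \frac{10447}{30676} = \frac{982593403}{30676}$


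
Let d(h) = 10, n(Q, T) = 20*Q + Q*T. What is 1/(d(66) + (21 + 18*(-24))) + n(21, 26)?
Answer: 387365/401 ≈ 966.00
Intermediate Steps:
1/(d(66) + (21 + 18*(-24))) + n(21, 26) = 1/(10 + (21 + 18*(-24))) + 21*(20 + 26) = 1/(10 + (21 - 432)) + 21*46 = 1/(10 - 411) + 966 = 1/(-401) + 966 = -1/401 + 966 = 387365/401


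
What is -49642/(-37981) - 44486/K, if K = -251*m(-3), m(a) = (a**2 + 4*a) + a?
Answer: -807430957/28599693 ≈ -28.232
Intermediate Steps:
m(a) = a**2 + 5*a
K = 1506 (K = -(-753)*(5 - 3) = -(-753)*2 = -251*(-6) = 1506)
-49642/(-37981) - 44486/K = -49642/(-37981) - 44486/1506 = -49642*(-1/37981) - 44486*1/1506 = 49642/37981 - 22243/753 = -807430957/28599693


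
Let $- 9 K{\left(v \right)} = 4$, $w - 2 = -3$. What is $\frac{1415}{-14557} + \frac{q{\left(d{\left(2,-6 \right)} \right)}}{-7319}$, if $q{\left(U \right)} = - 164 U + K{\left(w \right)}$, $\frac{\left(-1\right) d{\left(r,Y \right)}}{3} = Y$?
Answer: $\frac{22584703}{73760319} \approx 0.30619$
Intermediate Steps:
$w = -1$ ($w = 2 - 3 = -1$)
$K{\left(v \right)} = - \frac{4}{9}$ ($K{\left(v \right)} = \left(- \frac{1}{9}\right) 4 = - \frac{4}{9}$)
$d{\left(r,Y \right)} = - 3 Y$
$q{\left(U \right)} = - \frac{4}{9} - 164 U$ ($q{\left(U \right)} = - 164 U - \frac{4}{9} = - \frac{4}{9} - 164 U$)
$\frac{1415}{-14557} + \frac{q{\left(d{\left(2,-6 \right)} \right)}}{-7319} = \frac{1415}{-14557} + \frac{- \frac{4}{9} - 164 \left(\left(-3\right) \left(-6\right)\right)}{-7319} = 1415 \left(- \frac{1}{14557}\right) + \left(- \frac{4}{9} - 2952\right) \left(- \frac{1}{7319}\right) = - \frac{1415}{14557} + \left(- \frac{4}{9} - 2952\right) \left(- \frac{1}{7319}\right) = - \frac{1415}{14557} - - \frac{2044}{5067} = - \frac{1415}{14557} + \frac{2044}{5067} = \frac{22584703}{73760319}$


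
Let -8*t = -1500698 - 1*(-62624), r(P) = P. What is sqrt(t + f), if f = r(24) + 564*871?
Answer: sqrt(2684109)/2 ≈ 819.16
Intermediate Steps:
t = 719037/4 (t = -(-1500698 - 1*(-62624))/8 = -(-1500698 + 62624)/8 = -1/8*(-1438074) = 719037/4 ≈ 1.7976e+5)
f = 491268 (f = 24 + 564*871 = 24 + 491244 = 491268)
sqrt(t + f) = sqrt(719037/4 + 491268) = sqrt(2684109/4) = sqrt(2684109)/2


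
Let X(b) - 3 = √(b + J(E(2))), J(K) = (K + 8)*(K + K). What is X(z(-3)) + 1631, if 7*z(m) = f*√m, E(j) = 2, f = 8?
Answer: 1634 + 2*√(490 + 14*I*√3)/7 ≈ 1640.3 + 0.15644*I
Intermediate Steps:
J(K) = 2*K*(8 + K) (J(K) = (8 + K)*(2*K) = 2*K*(8 + K))
z(m) = 8*√m/7 (z(m) = (8*√m)/7 = 8*√m/7)
X(b) = 3 + √(40 + b) (X(b) = 3 + √(b + 2*2*(8 + 2)) = 3 + √(b + 2*2*10) = 3 + √(b + 40) = 3 + √(40 + b))
X(z(-3)) + 1631 = (3 + √(40 + 8*√(-3)/7)) + 1631 = (3 + √(40 + 8*(I*√3)/7)) + 1631 = (3 + √(40 + 8*I*√3/7)) + 1631 = 1634 + √(40 + 8*I*√3/7)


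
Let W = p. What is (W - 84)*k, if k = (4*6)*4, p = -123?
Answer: -19872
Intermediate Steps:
W = -123
k = 96 (k = 24*4 = 96)
(W - 84)*k = (-123 - 84)*96 = -207*96 = -19872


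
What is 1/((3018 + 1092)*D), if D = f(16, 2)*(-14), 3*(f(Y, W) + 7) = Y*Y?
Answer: -1/4507300 ≈ -2.2186e-7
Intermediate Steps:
f(Y, W) = -7 + Y**2/3 (f(Y, W) = -7 + (Y*Y)/3 = -7 + Y**2/3)
D = -3290/3 (D = (-7 + (1/3)*16**2)*(-14) = (-7 + (1/3)*256)*(-14) = (-7 + 256/3)*(-14) = (235/3)*(-14) = -3290/3 ≈ -1096.7)
1/((3018 + 1092)*D) = 1/((3018 + 1092)*(-3290/3)) = -3/3290/4110 = (1/4110)*(-3/3290) = -1/4507300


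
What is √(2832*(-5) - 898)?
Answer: I*√15058 ≈ 122.71*I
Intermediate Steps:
√(2832*(-5) - 898) = √(-14160 - 898) = √(-15058) = I*√15058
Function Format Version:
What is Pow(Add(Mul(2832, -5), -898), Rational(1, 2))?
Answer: Mul(I, Pow(15058, Rational(1, 2))) ≈ Mul(122.71, I)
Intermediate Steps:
Pow(Add(Mul(2832, -5), -898), Rational(1, 2)) = Pow(Add(-14160, -898), Rational(1, 2)) = Pow(-15058, Rational(1, 2)) = Mul(I, Pow(15058, Rational(1, 2)))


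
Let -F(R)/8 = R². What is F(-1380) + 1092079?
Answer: -14143121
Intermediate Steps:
F(R) = -8*R²
F(-1380) + 1092079 = -8*(-1380)² + 1092079 = -8*1904400 + 1092079 = -15235200 + 1092079 = -14143121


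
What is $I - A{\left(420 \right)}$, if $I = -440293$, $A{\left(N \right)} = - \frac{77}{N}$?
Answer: $- \frac{26417569}{60} \approx -4.4029 \cdot 10^{5}$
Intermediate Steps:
$I - A{\left(420 \right)} = -440293 - - \frac{77}{420} = -440293 - \left(-77\right) \frac{1}{420} = -440293 - - \frac{11}{60} = -440293 + \frac{11}{60} = - \frac{26417569}{60}$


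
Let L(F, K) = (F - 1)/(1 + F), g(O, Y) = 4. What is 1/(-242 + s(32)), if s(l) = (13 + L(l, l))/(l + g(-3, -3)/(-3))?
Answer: -11/2657 ≈ -0.0041400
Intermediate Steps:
L(F, K) = (-1 + F)/(1 + F)
s(l) = (13 + (-1 + l)/(1 + l))/(-4/3 + l) (s(l) = (13 + (-1 + l)/(1 + l))/(l + 4/(-3)) = (13 + (-1 + l)/(1 + l))/(l + 4*(-1/3)) = (13 + (-1 + l)/(1 + l))/(l - 4/3) = (13 + (-1 + l)/(1 + l))/(-4/3 + l))
1/(-242 + s(32)) = 1/(-242 + 6*(6 + 7*32)/((1 + 32)*(-4 + 3*32))) = 1/(-242 + 6*(6 + 224)/(33*(-4 + 96))) = 1/(-242 + 6*(1/33)*230/92) = 1/(-242 + 6*(1/33)*(1/92)*230) = 1/(-242 + 5/11) = 1/(-2657/11) = -11/2657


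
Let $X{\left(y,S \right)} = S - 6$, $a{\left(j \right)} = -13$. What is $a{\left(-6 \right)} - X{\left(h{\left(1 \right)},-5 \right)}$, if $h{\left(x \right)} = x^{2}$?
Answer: $-2$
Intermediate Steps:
$X{\left(y,S \right)} = -6 + S$ ($X{\left(y,S \right)} = S - 6 = -6 + S$)
$a{\left(-6 \right)} - X{\left(h{\left(1 \right)},-5 \right)} = -13 - \left(-6 - 5\right) = -13 - -11 = -13 + 11 = -2$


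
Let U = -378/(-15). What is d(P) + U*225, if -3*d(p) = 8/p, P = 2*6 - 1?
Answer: 187102/33 ≈ 5669.8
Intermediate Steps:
U = 126/5 (U = -378*(-1/15) = 126/5 ≈ 25.200)
P = 11 (P = 12 - 1 = 11)
d(p) = -8/(3*p)
d(P) + U*225 = -8/3/11 + (126/5)*225 = -8/3*1/11 + 5670 = -8/33 + 5670 = 187102/33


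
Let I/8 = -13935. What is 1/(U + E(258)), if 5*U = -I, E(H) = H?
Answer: 1/22554 ≈ 4.4338e-5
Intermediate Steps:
I = -111480 (I = 8*(-13935) = -111480)
U = 22296 (U = (-1*(-111480))/5 = (⅕)*111480 = 22296)
1/(U + E(258)) = 1/(22296 + 258) = 1/22554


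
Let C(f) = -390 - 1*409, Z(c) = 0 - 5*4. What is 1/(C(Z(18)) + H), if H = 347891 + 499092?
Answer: 1/846184 ≈ 1.1818e-6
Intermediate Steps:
Z(c) = -20 (Z(c) = 0 - 20 = -20)
H = 846983
C(f) = -799 (C(f) = -390 - 409 = -799)
1/(C(Z(18)) + H) = 1/(-799 + 846983) = 1/846184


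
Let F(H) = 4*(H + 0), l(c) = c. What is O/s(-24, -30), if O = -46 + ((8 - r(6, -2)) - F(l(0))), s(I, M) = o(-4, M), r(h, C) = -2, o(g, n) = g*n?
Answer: -3/10 ≈ -0.30000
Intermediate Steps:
s(I, M) = -4*M
F(H) = 4*H
O = -36 (O = -46 + ((8 - 1*(-2)) - 4*0) = -46 + ((8 + 2) - 1*0) = -46 + (10 + 0) = -46 + 10 = -36)
O/s(-24, -30) = -36/(-4*(-30)) = -36/120 = (1/120)*(-36) = -3/10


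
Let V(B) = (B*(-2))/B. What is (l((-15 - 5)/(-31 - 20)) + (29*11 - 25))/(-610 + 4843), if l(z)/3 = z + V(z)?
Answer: 4916/71961 ≈ 0.068315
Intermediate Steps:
V(B) = -2 (V(B) = (-2*B)/B = -2)
l(z) = -6 + 3*z (l(z) = 3*(z - 2) = 3*(-2 + z) = -6 + 3*z)
(l((-15 - 5)/(-31 - 20)) + (29*11 - 25))/(-610 + 4843) = ((-6 + 3*((-15 - 5)/(-31 - 20))) + (29*11 - 25))/(-610 + 4843) = ((-6 + 3*(-20/(-51))) + (319 - 25))/4233 = ((-6 + 3*(-20*(-1/51))) + 294)*(1/4233) = ((-6 + 3*(20/51)) + 294)*(1/4233) = ((-6 + 20/17) + 294)*(1/4233) = (-82/17 + 294)*(1/4233) = (4916/17)*(1/4233) = 4916/71961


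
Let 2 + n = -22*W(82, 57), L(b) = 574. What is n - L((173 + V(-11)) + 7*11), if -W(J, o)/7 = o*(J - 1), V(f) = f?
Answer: 710442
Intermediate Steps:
W(J, o) = -7*o*(-1 + J) (W(J, o) = -7*o*(J - 1) = -7*o*(-1 + J))
n = 711016 (n = -2 - 154*57*(1 - 1*82) = -2 - 154*57*(1 - 82) = -2 - 154*57*(-81) = -2 - 22*(-32319) = -2 + 711018 = 711016)
n - L((173 + V(-11)) + 7*11) = 711016 - 1*574 = 711016 - 574 = 710442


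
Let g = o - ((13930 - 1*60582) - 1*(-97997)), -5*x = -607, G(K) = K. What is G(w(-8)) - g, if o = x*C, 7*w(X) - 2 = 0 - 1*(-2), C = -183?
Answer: 2574662/35 ≈ 73562.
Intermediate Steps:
w(X) = 4/7 (w(X) = 2/7 + (0 - 1*(-2))/7 = 2/7 + (0 + 2)/7 = 2/7 + (⅐)*2 = 2/7 + 2/7 = 4/7)
x = 607/5 (x = -⅕*(-607) = 607/5 ≈ 121.40)
o = -111081/5 (o = (607/5)*(-183) = -111081/5 ≈ -22216.)
g = -367806/5 (g = -111081/5 - ((13930 - 1*60582) - 1*(-97997)) = -111081/5 - ((13930 - 60582) + 97997) = -111081/5 - (-46652 + 97997) = -111081/5 - 1*51345 = -111081/5 - 51345 = -367806/5 ≈ -73561.)
G(w(-8)) - g = 4/7 - 1*(-367806/5) = 4/7 + 367806/5 = 2574662/35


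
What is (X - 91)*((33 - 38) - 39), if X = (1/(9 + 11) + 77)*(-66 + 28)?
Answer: 664158/5 ≈ 1.3283e+5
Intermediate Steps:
X = -29279/10 (X = (1/20 + 77)*(-38) = (1541/20)*(-38) = -29279/10 ≈ -2927.9)
(X - 91)*((33 - 38) - 39) = (-29279/10 - 91)*((33 - 38) - 39) = -30189*(-5 - 39)/10 = -30189/10*(-44) = 664158/5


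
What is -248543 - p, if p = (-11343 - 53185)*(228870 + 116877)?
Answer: 22310113873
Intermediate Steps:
p = -22310362416 (p = -64528*345747 = -22310362416)
-248543 - p = -248543 - 1*(-22310362416) = -248543 + 22310362416 = 22310113873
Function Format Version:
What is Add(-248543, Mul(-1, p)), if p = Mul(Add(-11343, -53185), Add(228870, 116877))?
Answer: 22310113873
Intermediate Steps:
p = -22310362416 (p = Mul(-64528, 345747) = -22310362416)
Add(-248543, Mul(-1, p)) = Add(-248543, Mul(-1, -22310362416)) = Add(-248543, 22310362416) = 22310113873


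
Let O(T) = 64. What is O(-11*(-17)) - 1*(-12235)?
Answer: 12299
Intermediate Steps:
O(-11*(-17)) - 1*(-12235) = 64 - 1*(-12235) = 64 + 12235 = 12299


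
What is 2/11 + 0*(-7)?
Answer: 2/11 ≈ 0.18182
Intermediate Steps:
2/11 + 0*(-7) = 2*(1/11) + 0 = 2/11 + 0 = 2/11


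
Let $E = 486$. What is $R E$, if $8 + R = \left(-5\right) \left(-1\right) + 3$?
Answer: $0$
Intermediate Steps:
$R = 0$ ($R = -8 + \left(\left(-5\right) \left(-1\right) + 3\right) = -8 + \left(5 + 3\right) = -8 + 8 = 0$)
$R E = 0 \cdot 486 = 0$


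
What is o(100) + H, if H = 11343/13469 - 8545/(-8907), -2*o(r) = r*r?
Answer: -599625790294/119968383 ≈ -4998.2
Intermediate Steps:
o(r) = -r²/2 (o(r) = -r*r/2 = -r²/2)
H = 216124706/119968383 (H = 11343*(1/13469) - 8545*(-1/8907) = 11343/13469 + 8545/8907 = 216124706/119968383 ≈ 1.8015)
o(100) + H = -½*100² + 216124706/119968383 = -½*10000 + 216124706/119968383 = -5000 + 216124706/119968383 = -599625790294/119968383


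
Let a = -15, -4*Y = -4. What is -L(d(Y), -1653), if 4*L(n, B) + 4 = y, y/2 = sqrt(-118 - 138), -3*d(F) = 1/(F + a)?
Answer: 1 - 8*I ≈ 1.0 - 8.0*I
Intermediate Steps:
Y = 1 (Y = -1/4*(-4) = 1)
d(F) = -1/(3*(-15 + F)) (d(F) = -1/(3*(F - 15)) = -1/(3*(-15 + F)))
y = 32*I (y = 2*sqrt(-118 - 138) = 2*sqrt(-256) = 2*(16*I) = 32*I ≈ 32.0*I)
L(n, B) = -1 + 8*I (L(n, B) = -1 + (32*I)/4 = -1 + 8*I)
-L(d(Y), -1653) = -(-1 + 8*I) = 1 - 8*I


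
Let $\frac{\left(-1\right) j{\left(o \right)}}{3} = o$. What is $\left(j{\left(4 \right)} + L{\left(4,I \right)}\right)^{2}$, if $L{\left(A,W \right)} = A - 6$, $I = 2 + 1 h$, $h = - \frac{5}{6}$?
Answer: $196$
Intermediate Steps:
$h = - \frac{5}{6}$ ($h = \left(-5\right) \frac{1}{6} = - \frac{5}{6} \approx -0.83333$)
$j{\left(o \right)} = - 3 o$
$I = \frac{7}{6}$ ($I = 2 + 1 \left(- \frac{5}{6}\right) = 2 - \frac{5}{6} = \frac{7}{6} \approx 1.1667$)
$L{\left(A,W \right)} = -6 + A$
$\left(j{\left(4 \right)} + L{\left(4,I \right)}\right)^{2} = \left(\left(-3\right) 4 + \left(-6 + 4\right)\right)^{2} = \left(-12 - 2\right)^{2} = \left(-14\right)^{2} = 196$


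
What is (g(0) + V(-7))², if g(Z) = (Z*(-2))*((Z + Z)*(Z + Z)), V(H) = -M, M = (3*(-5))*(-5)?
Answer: 5625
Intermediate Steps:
M = 75 (M = -15*(-5) = 75)
V(H) = -75 (V(H) = -1*75 = -75)
g(Z) = -8*Z³ (g(Z) = (-2*Z)*((2*Z)*(2*Z)) = (-2*Z)*(4*Z²) = -8*Z³)
(g(0) + V(-7))² = (-8*0³ - 75)² = (-8*0 - 75)² = (0 - 75)² = (-75)² = 5625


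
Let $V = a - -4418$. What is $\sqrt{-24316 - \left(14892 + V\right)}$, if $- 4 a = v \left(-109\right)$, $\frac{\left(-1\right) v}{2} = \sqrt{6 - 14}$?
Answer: $\sqrt{-43626 + 109 i \sqrt{2}} \approx 0.369 + 208.87 i$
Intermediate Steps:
$v = - 4 i \sqrt{2}$ ($v = - 2 \sqrt{6 - 14} = - 2 \sqrt{-8} = - 2 \cdot 2 i \sqrt{2} = - 4 i \sqrt{2} \approx - 5.6569 i$)
$a = - 109 i \sqrt{2}$ ($a = - \frac{- 4 i \sqrt{2} \left(-109\right)}{4} = - \frac{436 i \sqrt{2}}{4} = - 109 i \sqrt{2} \approx - 154.15 i$)
$V = 4418 - 109 i \sqrt{2}$ ($V = - 109 i \sqrt{2} - -4418 = - 109 i \sqrt{2} + 4418 = 4418 - 109 i \sqrt{2} \approx 4418.0 - 154.15 i$)
$\sqrt{-24316 - \left(14892 + V\right)} = \sqrt{-24316 - \left(19310 - 109 i \sqrt{2}\right)} = \sqrt{-43626 + 109 i \sqrt{2}}$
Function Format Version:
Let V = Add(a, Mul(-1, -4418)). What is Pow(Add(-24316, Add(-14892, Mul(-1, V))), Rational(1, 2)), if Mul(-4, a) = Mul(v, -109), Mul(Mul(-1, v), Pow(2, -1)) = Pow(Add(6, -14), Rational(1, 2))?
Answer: Pow(Add(-43626, Mul(109, I, Pow(2, Rational(1, 2)))), Rational(1, 2)) ≈ Add(0.3690, Mul(208.87, I))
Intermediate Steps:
v = Mul(-4, I, Pow(2, Rational(1, 2))) (v = Mul(-2, Pow(Add(6, -14), Rational(1, 2))) = Mul(-2, Pow(-8, Rational(1, 2))) = Mul(-2, Mul(2, I, Pow(2, Rational(1, 2)))) = Mul(-4, I, Pow(2, Rational(1, 2))) ≈ Mul(-5.6569, I))
a = Mul(-109, I, Pow(2, Rational(1, 2))) (a = Mul(Rational(-1, 4), Mul(Mul(-4, I, Pow(2, Rational(1, 2))), -109)) = Mul(Rational(-1, 4), Mul(436, I, Pow(2, Rational(1, 2)))) = Mul(-109, I, Pow(2, Rational(1, 2))) ≈ Mul(-154.15, I))
V = Add(4418, Mul(-109, I, Pow(2, Rational(1, 2)))) (V = Add(Mul(-109, I, Pow(2, Rational(1, 2))), Mul(-1, -4418)) = Add(Mul(-109, I, Pow(2, Rational(1, 2))), 4418) = Add(4418, Mul(-109, I, Pow(2, Rational(1, 2)))) ≈ Add(4418.0, Mul(-154.15, I)))
Pow(Add(-24316, Add(-14892, Mul(-1, V))), Rational(1, 2)) = Pow(Add(-24316, Add(-14892, Mul(-1, Add(4418, Mul(-109, I, Pow(2, Rational(1, 2))))))), Rational(1, 2)) = Pow(Add(-24316, Add(-14892, Add(-4418, Mul(109, I, Pow(2, Rational(1, 2)))))), Rational(1, 2)) = Pow(Add(-24316, Add(-19310, Mul(109, I, Pow(2, Rational(1, 2))))), Rational(1, 2)) = Pow(Add(-43626, Mul(109, I, Pow(2, Rational(1, 2)))), Rational(1, 2))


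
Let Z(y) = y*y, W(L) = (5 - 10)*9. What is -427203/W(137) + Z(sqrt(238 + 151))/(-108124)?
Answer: 5132319963/540620 ≈ 9493.4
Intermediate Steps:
W(L) = -45 (W(L) = -5*9 = -45)
Z(y) = y**2
-427203/W(137) + Z(sqrt(238 + 151))/(-108124) = -427203/(-45) + (sqrt(238 + 151))**2/(-108124) = -427203*(-1/45) + (sqrt(389))**2*(-1/108124) = 47467/5 + 389*(-1/108124) = 47467/5 - 389/108124 = 5132319963/540620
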